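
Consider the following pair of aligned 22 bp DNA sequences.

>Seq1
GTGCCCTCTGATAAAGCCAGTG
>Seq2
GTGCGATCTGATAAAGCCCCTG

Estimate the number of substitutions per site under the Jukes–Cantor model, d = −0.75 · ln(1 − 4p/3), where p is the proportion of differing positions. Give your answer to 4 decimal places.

The sequences differ at positions 5 (C/G), 6 (C/A), 19 (A/C), 20 (G/C).
p = 4/22 = 0.181818.
d = −0.75 · ln(1 − (4/3)·0.181818) = −0.75 · ln(0.757576) = −0.75 · (-0.277631) = 0.2082.

0.2082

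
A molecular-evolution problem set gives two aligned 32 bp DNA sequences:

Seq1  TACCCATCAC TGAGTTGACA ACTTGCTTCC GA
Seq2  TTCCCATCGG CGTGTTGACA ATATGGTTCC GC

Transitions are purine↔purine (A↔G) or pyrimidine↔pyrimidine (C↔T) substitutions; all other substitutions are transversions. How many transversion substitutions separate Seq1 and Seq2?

6

Mismatches occur at site 2 (A↔T, transversion), site 9 (A↔G, transition), site 10 (C↔G, transversion), site 11 (T↔C, transition), site 13 (A↔T, transversion), site 22 (C↔T, transition), site 23 (T↔A, transversion), site 26 (C↔G, transversion), site 32 (A↔C, transversion).
Of the 9 differences, 3 transitions and 6 transversions, so the answer is 6.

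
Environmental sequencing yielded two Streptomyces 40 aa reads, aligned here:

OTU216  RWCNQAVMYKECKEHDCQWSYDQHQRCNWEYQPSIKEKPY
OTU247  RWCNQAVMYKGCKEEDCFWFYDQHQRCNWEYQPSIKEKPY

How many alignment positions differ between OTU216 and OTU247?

4

The sequences differ at positions 11 (E/G), 15 (H/E), 18 (Q/F), 20 (S/F).
That gives 4 mismatches out of 40 aligned sites, so the Hamming distance is 4.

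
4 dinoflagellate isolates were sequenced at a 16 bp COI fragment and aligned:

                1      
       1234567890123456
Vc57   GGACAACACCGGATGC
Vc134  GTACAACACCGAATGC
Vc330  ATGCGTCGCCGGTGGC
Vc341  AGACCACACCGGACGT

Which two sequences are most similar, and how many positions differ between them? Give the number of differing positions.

Pairwise Hamming distances:
  Vc57 vs Vc134: 2
  Vc57 vs Vc330: 8
  Vc57 vs Vc341: 4
  Vc134 vs Vc330: 8
  Vc134 vs Vc341: 6
  Vc330 vs Vc341: 8
The smallest is 2, between Vc57 and Vc134.

2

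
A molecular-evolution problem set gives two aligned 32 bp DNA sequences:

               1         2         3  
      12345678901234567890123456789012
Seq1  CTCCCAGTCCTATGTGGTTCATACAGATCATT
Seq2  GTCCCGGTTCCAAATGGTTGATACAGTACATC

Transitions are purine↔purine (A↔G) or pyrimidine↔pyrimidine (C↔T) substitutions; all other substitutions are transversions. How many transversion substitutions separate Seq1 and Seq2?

Differing sites — 1:C/G (Tv); 6:A/G (Ti); 9:C/T (Ti); 11:T/C (Ti); 13:T/A (Tv); 14:G/A (Ti); 20:C/G (Tv); 27:A/T (Tv); 28:T/A (Tv); 32:T/C (Ti).
Of the 10 differences, 5 transitions and 5 transversions, so the answer is 5.

5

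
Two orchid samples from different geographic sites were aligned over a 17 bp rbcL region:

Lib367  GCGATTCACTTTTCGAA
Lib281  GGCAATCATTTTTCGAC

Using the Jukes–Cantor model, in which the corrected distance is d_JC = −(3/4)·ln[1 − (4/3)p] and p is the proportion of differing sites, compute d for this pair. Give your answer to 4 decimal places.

Differing sites — 2:C/G; 3:G/C; 5:T/A; 9:C/T; 17:A/C.
p = 5/17 = 0.294118.
d = −0.75 · ln(1 − (4/3)·0.294118) = −0.75 · ln(0.607843) = −0.75 · (-0.497839) = 0.3734.

0.3734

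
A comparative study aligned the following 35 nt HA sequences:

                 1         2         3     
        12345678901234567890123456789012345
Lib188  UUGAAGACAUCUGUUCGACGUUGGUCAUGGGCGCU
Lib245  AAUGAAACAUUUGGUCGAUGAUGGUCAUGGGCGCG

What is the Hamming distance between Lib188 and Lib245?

10

Differing sites — 1:U/A; 2:U/A; 3:G/U; 4:A/G; 6:G/A; 11:C/U; 14:U/G; 19:C/U; 21:U/A; 35:U/G.
That gives 10 mismatches out of 35 aligned sites, so the Hamming distance is 10.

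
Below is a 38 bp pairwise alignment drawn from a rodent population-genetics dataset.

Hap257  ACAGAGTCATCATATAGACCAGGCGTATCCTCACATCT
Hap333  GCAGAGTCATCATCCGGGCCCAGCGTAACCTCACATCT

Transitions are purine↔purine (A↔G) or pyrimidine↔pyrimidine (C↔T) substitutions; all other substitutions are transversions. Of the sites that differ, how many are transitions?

Mismatches occur at site 1 (A→G, transition), site 14 (A→C, transversion), site 15 (T→C, transition), site 16 (A→G, transition), site 18 (A→G, transition), site 21 (A→C, transversion), site 22 (G→A, transition), site 28 (T→A, transversion).
Of the 8 differences, 5 transitions and 3 transversions, so the answer is 5.

5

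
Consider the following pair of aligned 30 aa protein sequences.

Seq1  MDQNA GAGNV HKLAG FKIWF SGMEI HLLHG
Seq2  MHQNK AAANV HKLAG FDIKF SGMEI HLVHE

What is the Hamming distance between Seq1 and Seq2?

8

Mismatches occur at site 2 (D/H), site 5 (A/K), site 6 (G/A), site 8 (G/A), site 17 (K/D), site 19 (W/K), site 28 (L/V), site 30 (G/E).
That gives 8 mismatches out of 30 aligned sites, so the Hamming distance is 8.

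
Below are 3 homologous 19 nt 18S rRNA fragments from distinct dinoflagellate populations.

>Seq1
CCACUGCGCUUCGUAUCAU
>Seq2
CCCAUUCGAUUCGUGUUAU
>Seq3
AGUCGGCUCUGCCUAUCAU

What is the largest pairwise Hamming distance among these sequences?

12

Pairwise Hamming distances:
  Seq1 vs Seq2: 6
  Seq1 vs Seq3: 7
  Seq2 vs Seq3: 12
The largest is 12, between Seq2 and Seq3.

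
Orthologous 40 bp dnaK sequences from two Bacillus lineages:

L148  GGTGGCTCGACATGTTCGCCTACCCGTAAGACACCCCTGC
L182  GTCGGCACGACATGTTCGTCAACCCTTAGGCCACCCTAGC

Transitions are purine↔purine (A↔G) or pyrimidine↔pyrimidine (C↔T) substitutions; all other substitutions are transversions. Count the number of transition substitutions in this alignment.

4

Mismatches occur at site 2 (G/T, transversion), site 3 (T/C, transition), site 7 (T/A, transversion), site 19 (C/T, transition), site 21 (T/A, transversion), site 26 (G/T, transversion), site 29 (A/G, transition), site 31 (A/C, transversion), site 37 (C/T, transition), site 38 (T/A, transversion).
Of the 10 differences, 4 transitions and 6 transversions, so the answer is 4.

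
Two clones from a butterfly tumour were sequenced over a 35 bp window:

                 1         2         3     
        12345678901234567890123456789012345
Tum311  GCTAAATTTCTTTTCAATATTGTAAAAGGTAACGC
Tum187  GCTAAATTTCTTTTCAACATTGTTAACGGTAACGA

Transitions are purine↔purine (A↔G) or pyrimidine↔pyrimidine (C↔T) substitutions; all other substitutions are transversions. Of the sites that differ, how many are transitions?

Mismatches occur at site 18 (T/C, transition), site 24 (A/T, transversion), site 27 (A/C, transversion), site 35 (C/A, transversion).
Of the 4 differences, 1 transition and 3 transversions, so the answer is 1.

1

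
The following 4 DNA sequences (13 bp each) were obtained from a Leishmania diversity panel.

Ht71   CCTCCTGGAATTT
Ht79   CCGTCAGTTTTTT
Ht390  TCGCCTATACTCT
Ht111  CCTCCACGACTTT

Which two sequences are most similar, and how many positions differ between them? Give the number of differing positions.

3

Pairwise Hamming distances:
  Ht71 vs Ht79: 6
  Ht71 vs Ht390: 6
  Ht71 vs Ht111: 3
  Ht79 vs Ht390: 7
  Ht79 vs Ht111: 6
  Ht390 vs Ht111: 6
The smallest is 3, between Ht71 and Ht111.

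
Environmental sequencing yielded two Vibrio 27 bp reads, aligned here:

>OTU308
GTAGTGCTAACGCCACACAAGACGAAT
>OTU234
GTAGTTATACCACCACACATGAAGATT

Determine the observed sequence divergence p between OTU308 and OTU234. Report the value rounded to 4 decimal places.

0.2593

Differing sites — 6:G/T; 7:C/A; 10:A/C; 12:G/A; 20:A/T; 23:C/A; 26:A/T.
There are 7 differences over 27 sites, so p = 7/27 = 0.2593.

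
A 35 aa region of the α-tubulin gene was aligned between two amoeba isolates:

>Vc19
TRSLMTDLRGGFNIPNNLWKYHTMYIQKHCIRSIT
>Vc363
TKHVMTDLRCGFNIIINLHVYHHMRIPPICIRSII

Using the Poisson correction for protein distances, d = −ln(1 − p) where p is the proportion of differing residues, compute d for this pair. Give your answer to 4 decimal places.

The sequences differ at positions 2 (R/K), 3 (S/H), 4 (L/V), 10 (G/C), 15 (P/I), 16 (N/I), 19 (W/H), 20 (K/V), 23 (T/H), 25 (Y/R), 27 (Q/P), 28 (K/P), 29 (H/I), 35 (T/I).
p = 14/35 = 0.400000.
d = −ln(1 − 0.400000) = −ln(0.600000) = 0.5108.

0.5108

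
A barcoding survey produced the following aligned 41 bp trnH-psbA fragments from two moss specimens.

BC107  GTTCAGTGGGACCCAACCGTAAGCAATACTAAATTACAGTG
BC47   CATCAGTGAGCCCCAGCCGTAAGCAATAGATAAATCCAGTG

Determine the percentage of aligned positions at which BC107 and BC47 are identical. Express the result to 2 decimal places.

75.61%

Mismatches occur at site 1 (G/C), site 2 (T/A), site 9 (G/A), site 11 (A/C), site 16 (A/G), site 29 (C/G), site 30 (T/A), site 31 (A/T), site 34 (T/A), site 36 (A/C).
31 of the 41 sites match, so the percent identity is 31/41 × 100 = 75.61%.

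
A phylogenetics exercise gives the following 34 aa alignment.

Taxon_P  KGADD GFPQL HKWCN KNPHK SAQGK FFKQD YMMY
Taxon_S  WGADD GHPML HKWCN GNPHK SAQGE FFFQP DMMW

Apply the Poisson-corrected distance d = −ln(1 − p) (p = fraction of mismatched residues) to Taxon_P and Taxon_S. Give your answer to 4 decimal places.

0.3075

Mismatches occur at site 1 (K↔W), site 7 (F↔H), site 9 (Q↔M), site 16 (K↔G), site 25 (K↔E), site 28 (K↔F), site 30 (D↔P), site 31 (Y↔D), site 34 (Y↔W).
p = 9/34 = 0.264706.
d = −ln(1 − 0.264706) = −ln(0.735294) = 0.3075.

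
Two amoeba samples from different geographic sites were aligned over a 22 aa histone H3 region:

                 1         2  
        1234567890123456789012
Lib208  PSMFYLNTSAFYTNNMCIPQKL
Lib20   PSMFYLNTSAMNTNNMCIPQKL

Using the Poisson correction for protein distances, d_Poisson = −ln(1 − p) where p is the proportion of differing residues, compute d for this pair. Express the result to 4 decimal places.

0.0953

Mismatches occur at site 11 (F→M), site 12 (Y→N).
p = 2/22 = 0.090909.
d = −ln(1 − 0.090909) = −ln(0.909091) = 0.0953.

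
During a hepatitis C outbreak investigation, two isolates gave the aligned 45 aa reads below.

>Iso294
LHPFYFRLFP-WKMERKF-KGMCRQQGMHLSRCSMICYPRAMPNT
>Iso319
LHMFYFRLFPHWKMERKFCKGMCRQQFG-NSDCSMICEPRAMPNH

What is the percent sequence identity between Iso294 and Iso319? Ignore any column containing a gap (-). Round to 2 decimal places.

83.33%

Excluding the 3 gap columns leaves 42 comparable sites.
Differing sites — 3:P/M; 27:G/F; 28:M/G; 30:L/N; 32:R/D; 38:Y/E; 45:T/H.
35 of the 42 comparable sites match, so the percent identity is 35/42 × 100 = 83.33%.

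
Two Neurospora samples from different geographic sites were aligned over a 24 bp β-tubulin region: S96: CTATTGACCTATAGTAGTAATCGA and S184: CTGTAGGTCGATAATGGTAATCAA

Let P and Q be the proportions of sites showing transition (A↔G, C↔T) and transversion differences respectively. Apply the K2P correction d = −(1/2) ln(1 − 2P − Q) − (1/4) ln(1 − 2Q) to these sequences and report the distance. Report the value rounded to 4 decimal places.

Differing sites — 3:A/G (Ti); 5:T/A (Tv); 7:A/G (Ti); 8:C/T (Ti); 10:T/G (Tv); 14:G/A (Ti); 16:A/G (Ti); 23:G/A (Ti).
Of the 8 differences, 6 transitions and 2 transversions over 24 sites: P = 6/24 = 0.250000, Q = 2/24 = 0.083333.
d = −0.5·ln(0.416667) − 0.25·ln(0.833334) = −0.5·(-0.875468) − 0.25·(-0.182321) = 0.4833.

0.4833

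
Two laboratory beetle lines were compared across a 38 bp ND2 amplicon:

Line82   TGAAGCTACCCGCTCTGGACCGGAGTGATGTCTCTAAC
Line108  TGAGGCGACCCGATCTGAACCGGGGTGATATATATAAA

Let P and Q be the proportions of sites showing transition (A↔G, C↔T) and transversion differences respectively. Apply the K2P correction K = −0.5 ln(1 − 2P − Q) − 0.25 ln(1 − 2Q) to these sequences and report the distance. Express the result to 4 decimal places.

0.2857

Mismatches occur at site 4 (A↔G, transition), site 7 (T↔G, transversion), site 13 (C↔A, transversion), site 18 (G↔A, transition), site 24 (A↔G, transition), site 30 (G↔A, transition), site 32 (C↔A, transversion), site 34 (C↔A, transversion), site 38 (C↔A, transversion).
Of the 9 differences, 4 transitions and 5 transversions over 38 sites: P = 4/38 = 0.105263, Q = 5/38 = 0.131579.
d = −0.5·ln(0.657895) − 0.25·ln(0.736842) = −0.5·(-0.418710) − 0.25·(-0.305382) = 0.2857.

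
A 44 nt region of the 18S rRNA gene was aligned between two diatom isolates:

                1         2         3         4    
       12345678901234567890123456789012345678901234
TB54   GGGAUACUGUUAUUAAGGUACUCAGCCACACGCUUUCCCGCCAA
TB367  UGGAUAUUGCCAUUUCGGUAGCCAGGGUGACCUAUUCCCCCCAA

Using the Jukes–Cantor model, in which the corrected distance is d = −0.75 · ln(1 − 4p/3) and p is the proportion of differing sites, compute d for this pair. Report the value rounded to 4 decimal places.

0.4975

The sequences differ at positions 1 (G/U), 7 (C/U), 10 (U/C), 11 (U/C), 15 (A/U), 16 (A/C), 21 (C/G), 22 (U/C), 26 (C/G), 27 (C/G), 28 (A/U), 29 (C/G), 32 (G/C), 33 (C/U), 34 (U/A), 40 (G/C).
p = 16/44 = 0.363636.
d = −0.75 · ln(1 − (4/3)·0.363636) = −0.75 · ln(0.515152) = −0.75 · (-0.663293) = 0.4975.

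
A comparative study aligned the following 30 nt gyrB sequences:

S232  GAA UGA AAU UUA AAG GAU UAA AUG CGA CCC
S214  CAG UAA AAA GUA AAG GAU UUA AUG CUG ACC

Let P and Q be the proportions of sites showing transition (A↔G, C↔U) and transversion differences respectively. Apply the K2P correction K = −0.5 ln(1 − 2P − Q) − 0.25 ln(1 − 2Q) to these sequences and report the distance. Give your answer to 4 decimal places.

0.3831

Differing sites — 1:G/C (Tv); 3:A/G (Ti); 5:G/A (Ti); 9:U/A (Tv); 10:U/G (Tv); 20:A/U (Tv); 26:G/U (Tv); 27:A/G (Ti); 28:C/A (Tv).
Of the 9 differences, 3 transitions and 6 transversions over 30 sites: P = 3/30 = 0.100000, Q = 6/30 = 0.200000.
d = −0.5·ln(0.600000) − 0.25·ln(0.600000) = −0.5·(-0.510826) − 0.25·(-0.510826) = 0.3831.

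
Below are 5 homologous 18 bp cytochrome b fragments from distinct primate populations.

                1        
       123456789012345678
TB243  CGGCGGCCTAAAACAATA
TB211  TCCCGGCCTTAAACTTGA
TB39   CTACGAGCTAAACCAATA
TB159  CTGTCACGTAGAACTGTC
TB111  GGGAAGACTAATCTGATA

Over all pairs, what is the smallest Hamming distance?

Pairwise Hamming distances:
  TB243 vs TB211: 7
  TB243 vs TB39: 5
  TB243 vs TB159: 9
  TB243 vs TB111: 8
  TB211 vs TB39: 10
  TB211 vs TB159: 12
  TB211 vs TB111: 13
  TB39 vs TB159: 10
  TB39 vs TB111: 10
  TB159 vs TB111: 14
The smallest is 5, between TB243 and TB39.

5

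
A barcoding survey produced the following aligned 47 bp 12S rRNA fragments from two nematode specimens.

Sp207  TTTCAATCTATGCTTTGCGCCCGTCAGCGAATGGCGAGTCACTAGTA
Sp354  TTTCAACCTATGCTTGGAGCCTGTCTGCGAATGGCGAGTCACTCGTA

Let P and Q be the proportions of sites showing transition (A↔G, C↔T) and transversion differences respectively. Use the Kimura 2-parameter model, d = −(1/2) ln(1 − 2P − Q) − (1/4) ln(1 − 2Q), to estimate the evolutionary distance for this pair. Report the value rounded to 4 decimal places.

Mismatches occur at site 7 (T↔C, transition), site 16 (T↔G, transversion), site 18 (C↔A, transversion), site 22 (C↔T, transition), site 26 (A↔T, transversion), site 44 (A↔C, transversion).
Of the 6 differences, 2 transitions and 4 transversions over 47 sites: P = 2/47 = 0.042553, Q = 4/47 = 0.085106.
d = −0.5·ln(0.829788) − 0.25·ln(0.829788) = −0.5·(-0.186585) − 0.25·(-0.186585) = 0.1399.

0.1399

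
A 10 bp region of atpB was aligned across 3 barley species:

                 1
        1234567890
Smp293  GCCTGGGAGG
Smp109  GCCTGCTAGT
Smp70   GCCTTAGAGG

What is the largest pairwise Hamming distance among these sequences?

Pairwise Hamming distances:
  Smp293 vs Smp109: 3
  Smp293 vs Smp70: 2
  Smp109 vs Smp70: 4
The largest is 4, between Smp109 and Smp70.

4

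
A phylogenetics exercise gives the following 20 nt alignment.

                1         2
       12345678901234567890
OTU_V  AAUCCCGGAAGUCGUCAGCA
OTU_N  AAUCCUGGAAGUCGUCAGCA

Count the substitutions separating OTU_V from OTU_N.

Differing sites — 6:C/U.
That gives 1 mismatch out of 20 aligned sites, so the Hamming distance is 1.

1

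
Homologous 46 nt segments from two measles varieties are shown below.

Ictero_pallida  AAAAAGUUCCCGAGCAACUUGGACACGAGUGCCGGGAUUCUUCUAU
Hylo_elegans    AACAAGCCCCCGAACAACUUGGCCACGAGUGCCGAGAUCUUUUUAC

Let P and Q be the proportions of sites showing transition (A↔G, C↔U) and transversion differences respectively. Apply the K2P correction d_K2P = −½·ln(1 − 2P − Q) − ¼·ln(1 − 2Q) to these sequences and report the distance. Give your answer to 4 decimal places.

The sequences differ at positions 3 (A/C, transversion), 7 (U/C, transition), 8 (U/C, transition), 14 (G/A, transition), 23 (A/C, transversion), 35 (G/A, transition), 39 (U/C, transition), 40 (C/U, transition), 43 (C/U, transition), 46 (U/C, transition).
Of the 10 differences, 8 transitions and 2 transversions over 46 sites: P = 8/46 = 0.173913, Q = 2/46 = 0.043478.
d = −0.5·ln(0.608696) − 0.25·ln(0.913044) = −0.5·(-0.496436) − 0.25·(-0.090971) = 0.2710.

0.2710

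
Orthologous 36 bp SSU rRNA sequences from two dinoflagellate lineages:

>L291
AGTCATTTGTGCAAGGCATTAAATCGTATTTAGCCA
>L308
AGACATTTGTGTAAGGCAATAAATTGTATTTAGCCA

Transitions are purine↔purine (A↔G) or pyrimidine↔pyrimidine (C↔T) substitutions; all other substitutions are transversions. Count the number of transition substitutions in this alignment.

The sequences differ at positions 3 (T/A, transversion), 12 (C/T, transition), 19 (T/A, transversion), 25 (C/T, transition).
Of the 4 differences, 2 transitions and 2 transversions, so the answer is 2.

2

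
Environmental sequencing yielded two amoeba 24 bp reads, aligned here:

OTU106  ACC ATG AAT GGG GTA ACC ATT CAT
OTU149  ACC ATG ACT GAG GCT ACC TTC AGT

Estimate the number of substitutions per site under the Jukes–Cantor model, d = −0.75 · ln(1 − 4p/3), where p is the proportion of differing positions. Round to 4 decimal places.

The sequences differ at positions 8 (A/C), 11 (G/A), 14 (T/C), 15 (A/T), 19 (A/T), 21 (T/C), 22 (C/A), 23 (A/G).
p = 8/24 = 0.333333.
d = −0.75 · ln(1 − (4/3)·0.333333) = −0.75 · ln(0.555556) = −0.75 · (-0.587786) = 0.4408.

0.4408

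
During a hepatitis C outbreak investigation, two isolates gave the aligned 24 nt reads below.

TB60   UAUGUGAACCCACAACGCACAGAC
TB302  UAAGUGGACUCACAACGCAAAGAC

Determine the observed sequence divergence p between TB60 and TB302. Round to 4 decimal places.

0.1667

Differing sites — 3:U/A; 7:A/G; 10:C/U; 20:C/A.
There are 4 differences over 24 sites, so p = 4/24 = 0.1667.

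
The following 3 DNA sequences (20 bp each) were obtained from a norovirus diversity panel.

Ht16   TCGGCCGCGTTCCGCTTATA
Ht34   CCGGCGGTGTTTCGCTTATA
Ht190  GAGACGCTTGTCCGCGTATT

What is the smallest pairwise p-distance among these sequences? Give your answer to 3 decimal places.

Pairwise Hamming distances:
  Ht16 vs Ht34: 4
  Ht16 vs Ht190: 10
  Ht34 vs Ht190: 9
The smallest is 4 mismatches, between Ht16 and Ht34; p = 4/20 = 0.200.

0.200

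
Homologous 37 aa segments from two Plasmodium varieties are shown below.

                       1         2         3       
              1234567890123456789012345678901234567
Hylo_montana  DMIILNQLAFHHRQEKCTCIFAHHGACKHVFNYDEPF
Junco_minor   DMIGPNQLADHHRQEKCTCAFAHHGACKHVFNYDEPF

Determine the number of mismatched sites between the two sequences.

The sequences differ at positions 4 (I/G), 5 (L/P), 10 (F/D), 20 (I/A).
That gives 4 mismatches out of 37 aligned sites, so the Hamming distance is 4.

4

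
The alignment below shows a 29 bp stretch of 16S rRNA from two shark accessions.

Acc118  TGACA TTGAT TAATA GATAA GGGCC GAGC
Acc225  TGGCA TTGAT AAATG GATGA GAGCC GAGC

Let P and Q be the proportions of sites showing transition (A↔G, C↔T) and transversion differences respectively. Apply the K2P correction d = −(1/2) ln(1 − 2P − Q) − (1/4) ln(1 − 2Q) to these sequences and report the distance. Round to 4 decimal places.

0.2036

The sequences differ at positions 3 (A/G, transition), 11 (T/A, transversion), 15 (A/G, transition), 19 (A/G, transition), 22 (G/A, transition).
Of the 5 differences, 4 transitions and 1 transversion over 29 sites: P = 4/29 = 0.137931, Q = 1/29 = 0.034483.
d = −0.5·ln(0.689655) − 0.25·ln(0.931034) = −0.5·(-0.371564) − 0.25·(-0.071459) = 0.2036.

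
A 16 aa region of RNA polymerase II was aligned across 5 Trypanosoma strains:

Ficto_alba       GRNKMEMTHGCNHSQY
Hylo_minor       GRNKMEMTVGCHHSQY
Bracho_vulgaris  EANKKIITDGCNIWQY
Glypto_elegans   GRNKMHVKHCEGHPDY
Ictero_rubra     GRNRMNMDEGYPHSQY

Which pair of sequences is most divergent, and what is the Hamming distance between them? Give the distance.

Pairwise Hamming distances:
  Ficto_alba vs Hylo_minor: 2
  Ficto_alba vs Bracho_vulgaris: 8
  Ficto_alba vs Glypto_elegans: 8
  Ficto_alba vs Ictero_rubra: 6
  Hylo_minor vs Bracho_vulgaris: 9
  Hylo_minor vs Glypto_elegans: 9
  Hylo_minor vs Ictero_rubra: 6
  Bracho_vulgaris vs Glypto_elegans: 13
  Bracho_vulgaris vs Ictero_rubra: 12
  Glypto_elegans vs Ictero_rubra: 10
The largest is 13, between Bracho_vulgaris and Glypto_elegans.

13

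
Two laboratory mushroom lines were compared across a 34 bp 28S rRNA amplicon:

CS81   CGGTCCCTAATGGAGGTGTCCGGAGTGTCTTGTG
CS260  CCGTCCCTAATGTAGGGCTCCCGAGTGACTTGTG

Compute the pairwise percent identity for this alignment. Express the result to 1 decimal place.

Differing sites — 2:G/C; 13:G/T; 17:T/G; 18:G/C; 22:G/C; 28:T/A.
28 of the 34 sites match, so the percent identity is 28/34 × 100 = 82.4%.

82.4%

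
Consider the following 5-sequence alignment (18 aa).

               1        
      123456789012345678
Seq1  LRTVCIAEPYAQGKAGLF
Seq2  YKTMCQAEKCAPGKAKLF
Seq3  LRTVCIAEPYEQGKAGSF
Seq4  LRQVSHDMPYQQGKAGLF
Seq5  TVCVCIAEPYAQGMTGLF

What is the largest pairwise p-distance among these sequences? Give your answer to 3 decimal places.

Pairwise Hamming distances:
  Seq1 vs Seq2: 8
  Seq1 vs Seq3: 2
  Seq1 vs Seq4: 6
  Seq1 vs Seq5: 5
  Seq2 vs Seq3: 10
  Seq2 vs Seq4: 13
  Seq2 vs Seq5: 11
  Seq3 vs Seq4: 7
  Seq3 vs Seq5: 7
  Seq4 vs Seq5: 10
The largest is 13 mismatches, between Seq2 and Seq4; p = 13/18 = 0.722.

0.722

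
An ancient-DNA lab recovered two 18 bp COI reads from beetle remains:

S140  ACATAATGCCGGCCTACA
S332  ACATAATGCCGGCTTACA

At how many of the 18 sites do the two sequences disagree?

Differing sites — 14:C/T.
That gives 1 mismatch out of 18 aligned sites, so the Hamming distance is 1.

1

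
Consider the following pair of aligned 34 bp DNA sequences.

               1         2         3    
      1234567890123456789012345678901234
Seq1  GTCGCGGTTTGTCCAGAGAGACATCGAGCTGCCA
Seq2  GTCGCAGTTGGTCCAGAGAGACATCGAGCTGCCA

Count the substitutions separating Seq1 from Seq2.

2

Mismatches occur at site 6 (G/A), site 10 (T/G).
That gives 2 mismatches out of 34 aligned sites, so the Hamming distance is 2.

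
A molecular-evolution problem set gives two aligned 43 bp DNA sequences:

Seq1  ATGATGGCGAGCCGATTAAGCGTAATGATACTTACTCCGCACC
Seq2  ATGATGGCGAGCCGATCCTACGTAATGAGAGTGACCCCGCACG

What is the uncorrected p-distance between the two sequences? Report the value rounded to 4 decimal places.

Differing sites — 17:T/C; 18:A/C; 19:A/T; 20:G/A; 29:T/G; 31:C/G; 33:T/G; 36:T/C; 43:C/G.
There are 9 differences over 43 sites, so p = 9/43 = 0.2093.

0.2093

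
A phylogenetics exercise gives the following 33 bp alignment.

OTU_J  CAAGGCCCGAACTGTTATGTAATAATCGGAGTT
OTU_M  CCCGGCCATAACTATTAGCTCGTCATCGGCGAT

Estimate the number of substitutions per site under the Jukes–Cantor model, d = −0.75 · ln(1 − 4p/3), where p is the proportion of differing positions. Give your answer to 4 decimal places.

0.4975

Differing sites — 2:A/C; 3:A/C; 8:C/A; 9:G/T; 14:G/A; 18:T/G; 19:G/C; 21:A/C; 22:A/G; 24:A/C; 30:A/C; 32:T/A.
p = 12/33 = 0.363636.
d = −0.75 · ln(1 − (4/3)·0.363636) = −0.75 · ln(0.515152) = −0.75 · (-0.663293) = 0.4975.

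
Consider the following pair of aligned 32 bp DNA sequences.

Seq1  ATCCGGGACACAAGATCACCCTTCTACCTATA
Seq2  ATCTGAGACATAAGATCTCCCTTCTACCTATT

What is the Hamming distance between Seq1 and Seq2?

5

Differing sites — 4:C/T; 6:G/A; 11:C/T; 18:A/T; 32:A/T.
That gives 5 mismatches out of 32 aligned sites, so the Hamming distance is 5.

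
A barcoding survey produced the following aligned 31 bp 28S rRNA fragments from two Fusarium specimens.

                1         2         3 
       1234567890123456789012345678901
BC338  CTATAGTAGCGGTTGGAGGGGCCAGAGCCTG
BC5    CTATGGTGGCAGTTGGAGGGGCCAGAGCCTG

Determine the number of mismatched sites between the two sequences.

Differing sites — 5:A/G; 8:A/G; 11:G/A.
That gives 3 mismatches out of 31 aligned sites, so the Hamming distance is 3.

3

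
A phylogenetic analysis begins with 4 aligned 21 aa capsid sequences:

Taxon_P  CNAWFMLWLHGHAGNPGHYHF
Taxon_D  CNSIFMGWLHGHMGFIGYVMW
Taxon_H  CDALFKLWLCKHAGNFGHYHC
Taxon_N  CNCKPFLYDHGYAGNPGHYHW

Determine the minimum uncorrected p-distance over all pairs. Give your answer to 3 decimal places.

Pairwise Hamming distances:
  Taxon_P vs Taxon_D: 10
  Taxon_P vs Taxon_H: 7
  Taxon_P vs Taxon_N: 8
  Taxon_D vs Taxon_H: 14
  Taxon_D vs Taxon_N: 14
  Taxon_H vs Taxon_N: 12
The smallest is 7 mismatches, between Taxon_P and Taxon_H; p = 7/21 = 0.333.

0.333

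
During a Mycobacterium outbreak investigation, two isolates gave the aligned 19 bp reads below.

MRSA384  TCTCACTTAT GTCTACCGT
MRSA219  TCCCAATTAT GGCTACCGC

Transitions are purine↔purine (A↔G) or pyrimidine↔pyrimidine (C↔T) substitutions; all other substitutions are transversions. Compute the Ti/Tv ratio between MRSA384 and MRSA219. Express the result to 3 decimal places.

Mismatches occur at site 3 (T/C, transition), site 6 (C/A, transversion), site 12 (T/G, transversion), site 19 (T/C, transition).
Of the 4 differences, 2 transitions and 2 transversions, so Ti/Tv = 2/2 = 1.000.

1.000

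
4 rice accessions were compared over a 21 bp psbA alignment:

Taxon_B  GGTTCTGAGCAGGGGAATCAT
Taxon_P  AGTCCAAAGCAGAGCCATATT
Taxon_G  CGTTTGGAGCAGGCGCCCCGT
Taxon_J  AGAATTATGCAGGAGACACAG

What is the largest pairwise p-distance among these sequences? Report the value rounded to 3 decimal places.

Pairwise Hamming distances:
  Taxon_B vs Taxon_P: 9
  Taxon_B vs Taxon_G: 8
  Taxon_B vs Taxon_J: 10
  Taxon_P vs Taxon_G: 12
  Taxon_P vs Taxon_J: 14
  Taxon_G vs Taxon_J: 11
The largest is 14 mismatches, between Taxon_P and Taxon_J; p = 14/21 = 0.667.

0.667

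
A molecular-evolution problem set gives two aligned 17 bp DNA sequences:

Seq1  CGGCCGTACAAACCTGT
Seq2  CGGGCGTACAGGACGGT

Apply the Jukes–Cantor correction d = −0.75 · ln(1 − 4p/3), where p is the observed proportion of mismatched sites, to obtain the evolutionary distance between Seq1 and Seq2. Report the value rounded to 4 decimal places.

Mismatches occur at site 4 (C→G), site 11 (A→G), site 12 (A→G), site 13 (C→A), site 15 (T→G).
p = 5/17 = 0.294118.
d = −0.75 · ln(1 − (4/3)·0.294118) = −0.75 · ln(0.607843) = −0.75 · (-0.497839) = 0.3734.

0.3734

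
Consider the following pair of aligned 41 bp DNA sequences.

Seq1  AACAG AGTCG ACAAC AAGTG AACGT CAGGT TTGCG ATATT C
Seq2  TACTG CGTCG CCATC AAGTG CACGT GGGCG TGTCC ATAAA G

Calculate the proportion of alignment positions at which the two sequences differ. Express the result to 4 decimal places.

0.3902

The sequences differ at positions 1 (A/T), 4 (A/T), 6 (A/C), 11 (A/C), 14 (A/T), 21 (A/C), 26 (C/G), 27 (A/G), 29 (G/C), 30 (T/G), 32 (T/G), 33 (G/T), 35 (G/C), 39 (T/A), 40 (T/A), 41 (C/G).
There are 16 differences over 41 sites, so p = 16/41 = 0.3902.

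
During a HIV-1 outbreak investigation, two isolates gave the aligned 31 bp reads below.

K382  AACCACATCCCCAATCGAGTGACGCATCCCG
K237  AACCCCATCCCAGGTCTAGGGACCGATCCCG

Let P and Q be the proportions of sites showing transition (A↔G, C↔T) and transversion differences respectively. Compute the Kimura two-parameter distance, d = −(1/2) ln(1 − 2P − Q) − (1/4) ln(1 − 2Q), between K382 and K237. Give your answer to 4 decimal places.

The sequences differ at positions 5 (A/C, transversion), 12 (C/A, transversion), 13 (A/G, transition), 14 (A/G, transition), 17 (G/T, transversion), 20 (T/G, transversion), 24 (G/C, transversion), 25 (C/G, transversion).
Of the 8 differences, 2 transitions and 6 transversions over 31 sites: P = 2/31 = 0.064516, Q = 6/31 = 0.193548.
d = −0.5·ln(0.677420) − 0.25·ln(0.612904) = −0.5·(-0.389464) − 0.25·(-0.489547) = 0.3171.

0.3171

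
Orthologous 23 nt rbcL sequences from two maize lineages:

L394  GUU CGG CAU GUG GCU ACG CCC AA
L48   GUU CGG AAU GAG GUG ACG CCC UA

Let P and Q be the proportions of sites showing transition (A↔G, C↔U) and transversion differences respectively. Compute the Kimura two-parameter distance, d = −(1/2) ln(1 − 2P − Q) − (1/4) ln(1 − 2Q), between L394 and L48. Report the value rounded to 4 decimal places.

Differing sites — 7:C/A (Tv); 11:U/A (Tv); 14:C/U (Ti); 15:U/G (Tv); 22:A/U (Tv).
Of the 5 differences, 1 transition and 4 transversions over 23 sites: P = 1/23 = 0.043478, Q = 4/23 = 0.173913.
d = −0.5·ln(0.739131) − 0.25·ln(0.652174) = −0.5·(-0.302280) − 0.25·(-0.427444) = 0.2580.

0.2580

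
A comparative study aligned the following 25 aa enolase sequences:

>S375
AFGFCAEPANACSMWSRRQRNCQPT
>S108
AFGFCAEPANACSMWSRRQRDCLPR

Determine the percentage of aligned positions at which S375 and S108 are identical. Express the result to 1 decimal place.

Mismatches occur at site 21 (N→D), site 23 (Q→L), site 25 (T→R).
22 of the 25 sites match, so the percent identity is 22/25 × 100 = 88.0%.

88.0%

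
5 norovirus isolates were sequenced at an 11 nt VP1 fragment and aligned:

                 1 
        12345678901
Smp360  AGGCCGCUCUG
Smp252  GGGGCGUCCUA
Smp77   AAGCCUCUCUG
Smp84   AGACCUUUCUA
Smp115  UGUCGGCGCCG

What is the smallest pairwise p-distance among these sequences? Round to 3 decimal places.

Pairwise Hamming distances:
  Smp360 vs Smp252: 5
  Smp360 vs Smp77: 2
  Smp360 vs Smp84: 4
  Smp360 vs Smp115: 5
  Smp252 vs Smp77: 7
  Smp252 vs Smp84: 5
  Smp252 vs Smp115: 8
  Smp77 vs Smp84: 4
  Smp77 vs Smp115: 7
  Smp84 vs Smp115: 8
The smallest is 2 mismatches, between Smp360 and Smp77; p = 2/11 = 0.182.

0.182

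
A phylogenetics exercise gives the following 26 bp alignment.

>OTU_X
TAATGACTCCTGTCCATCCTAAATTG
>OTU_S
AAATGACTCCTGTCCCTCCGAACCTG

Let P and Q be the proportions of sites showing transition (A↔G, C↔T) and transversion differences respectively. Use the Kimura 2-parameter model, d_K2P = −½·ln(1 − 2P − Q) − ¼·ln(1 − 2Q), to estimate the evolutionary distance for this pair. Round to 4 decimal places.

Mismatches occur at site 1 (T→A, transversion), site 16 (A→C, transversion), site 20 (T→G, transversion), site 23 (A→C, transversion), site 24 (T→C, transition).
Of the 5 differences, 1 transition and 4 transversions over 26 sites: P = 1/26 = 0.038462, Q = 4/26 = 0.153846.
d = −0.5·ln(0.769230) − 0.25·ln(0.692308) = −0.5·(-0.262365) − 0.25·(-0.367724) = 0.2231.

0.2231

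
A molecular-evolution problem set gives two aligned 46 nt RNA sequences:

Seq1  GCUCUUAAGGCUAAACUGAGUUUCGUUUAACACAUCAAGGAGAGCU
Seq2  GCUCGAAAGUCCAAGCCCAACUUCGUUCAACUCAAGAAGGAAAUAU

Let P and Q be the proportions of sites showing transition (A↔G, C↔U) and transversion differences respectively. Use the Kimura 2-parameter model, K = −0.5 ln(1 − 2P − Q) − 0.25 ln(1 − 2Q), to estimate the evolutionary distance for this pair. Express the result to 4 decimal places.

0.4707

The sequences differ at positions 5 (U/G, transversion), 6 (U/A, transversion), 10 (G/U, transversion), 12 (U/C, transition), 15 (A/G, transition), 17 (U/C, transition), 18 (G/C, transversion), 20 (G/A, transition), 21 (U/C, transition), 28 (U/C, transition), 32 (A/U, transversion), 35 (U/A, transversion), 36 (C/G, transversion), 42 (G/A, transition), 44 (G/U, transversion), 45 (C/A, transversion).
Of the 16 differences, 7 transitions and 9 transversions over 46 sites: P = 7/46 = 0.152174, Q = 9/46 = 0.195652.
d = −0.5·ln(0.500000) − 0.25·ln(0.608696) = −0.5·(-0.693147) − 0.25·(-0.496436) = 0.4707.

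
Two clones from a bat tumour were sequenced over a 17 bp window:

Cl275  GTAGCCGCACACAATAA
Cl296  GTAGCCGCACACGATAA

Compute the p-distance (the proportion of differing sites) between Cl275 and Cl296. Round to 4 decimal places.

0.0588

The sequences differ at position 13 (A/G).
There are 1 differences over 17 sites, so p = 1/17 = 0.0588.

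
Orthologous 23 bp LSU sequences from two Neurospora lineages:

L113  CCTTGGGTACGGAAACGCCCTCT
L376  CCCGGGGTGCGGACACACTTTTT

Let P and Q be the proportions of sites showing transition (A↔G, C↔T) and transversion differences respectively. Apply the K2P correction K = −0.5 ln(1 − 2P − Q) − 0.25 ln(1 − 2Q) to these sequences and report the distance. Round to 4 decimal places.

0.5169

Mismatches occur at site 3 (T↔C, transition), site 4 (T↔G, transversion), site 9 (A↔G, transition), site 14 (A↔C, transversion), site 17 (G↔A, transition), site 19 (C↔T, transition), site 20 (C↔T, transition), site 22 (C↔T, transition).
Of the 8 differences, 6 transitions and 2 transversions over 23 sites: P = 6/23 = 0.260870, Q = 2/23 = 0.086957.
d = −0.5·ln(0.391303) − 0.25·ln(0.826086) = −0.5·(-0.938273) − 0.25·(-0.191056) = 0.5169.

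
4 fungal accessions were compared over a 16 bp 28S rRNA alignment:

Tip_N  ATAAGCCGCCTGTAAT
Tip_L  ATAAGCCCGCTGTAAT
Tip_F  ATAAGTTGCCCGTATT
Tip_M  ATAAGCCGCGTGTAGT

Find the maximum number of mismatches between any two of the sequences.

6

Pairwise Hamming distances:
  Tip_N vs Tip_L: 2
  Tip_N vs Tip_F: 4
  Tip_N vs Tip_M: 2
  Tip_L vs Tip_F: 6
  Tip_L vs Tip_M: 4
  Tip_F vs Tip_M: 5
The largest is 6, between Tip_L and Tip_F.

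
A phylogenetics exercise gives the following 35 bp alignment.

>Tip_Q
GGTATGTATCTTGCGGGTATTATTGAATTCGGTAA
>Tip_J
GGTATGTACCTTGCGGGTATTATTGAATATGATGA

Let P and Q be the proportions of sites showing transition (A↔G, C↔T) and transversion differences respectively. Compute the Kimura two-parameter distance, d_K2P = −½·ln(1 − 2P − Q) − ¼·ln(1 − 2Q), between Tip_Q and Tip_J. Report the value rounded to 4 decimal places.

Differing sites — 9:T/C (Ti); 29:T/A (Tv); 30:C/T (Ti); 32:G/A (Ti); 34:A/G (Ti).
Of the 5 differences, 4 transitions and 1 transversion over 35 sites: P = 4/35 = 0.114286, Q = 1/35 = 0.028571.
d = −0.5·ln(0.742857) − 0.25·ln(0.942858) = −0.5·(-0.297252) − 0.25·(-0.058840) = 0.1633.

0.1633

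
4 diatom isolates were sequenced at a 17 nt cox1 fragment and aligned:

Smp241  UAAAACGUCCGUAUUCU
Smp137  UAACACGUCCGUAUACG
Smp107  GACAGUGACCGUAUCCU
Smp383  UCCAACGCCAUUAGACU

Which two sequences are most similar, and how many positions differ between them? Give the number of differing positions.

Pairwise Hamming distances:
  Smp241 vs Smp137: 3
  Smp241 vs Smp107: 6
  Smp241 vs Smp383: 7
  Smp137 vs Smp107: 8
  Smp137 vs Smp383: 8
  Smp107 vs Smp383: 9
The smallest is 3, between Smp241 and Smp137.

3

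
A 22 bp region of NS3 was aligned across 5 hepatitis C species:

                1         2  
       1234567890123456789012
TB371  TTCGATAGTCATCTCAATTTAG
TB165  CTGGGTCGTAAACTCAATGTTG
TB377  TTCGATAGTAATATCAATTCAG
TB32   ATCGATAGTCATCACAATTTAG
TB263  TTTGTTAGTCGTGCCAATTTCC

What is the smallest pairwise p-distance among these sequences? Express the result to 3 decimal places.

0.091

Pairwise Hamming distances:
  TB371 vs TB165: 8
  TB371 vs TB377: 3
  TB371 vs TB32: 2
  TB371 vs TB263: 7
  TB165 vs TB377: 9
  TB165 vs TB32: 9
  TB165 vs TB263: 12
  TB377 vs TB32: 5
  TB377 vs TB263: 9
  TB32 vs TB263: 8
The smallest is 2 mismatches, between TB371 and TB32; p = 2/22 = 0.091.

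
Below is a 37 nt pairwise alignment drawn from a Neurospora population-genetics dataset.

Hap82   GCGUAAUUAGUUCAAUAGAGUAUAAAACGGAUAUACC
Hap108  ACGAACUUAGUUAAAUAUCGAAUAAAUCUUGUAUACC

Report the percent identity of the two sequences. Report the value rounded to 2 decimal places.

70.27%

The sequences differ at positions 1 (G/A), 4 (U/A), 6 (A/C), 13 (C/A), 18 (G/U), 19 (A/C), 21 (U/A), 27 (A/U), 29 (G/U), 30 (G/U), 31 (A/G).
26 of the 37 sites match, so the percent identity is 26/37 × 100 = 70.27%.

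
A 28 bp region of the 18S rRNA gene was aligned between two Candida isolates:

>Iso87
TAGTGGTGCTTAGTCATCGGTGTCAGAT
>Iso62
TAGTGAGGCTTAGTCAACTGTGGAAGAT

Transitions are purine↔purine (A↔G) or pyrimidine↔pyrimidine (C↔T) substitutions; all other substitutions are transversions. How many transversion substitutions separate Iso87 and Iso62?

Mismatches occur at site 6 (G/A, transition), site 7 (T/G, transversion), site 17 (T/A, transversion), site 19 (G/T, transversion), site 23 (T/G, transversion), site 24 (C/A, transversion).
Of the 6 differences, 1 transition and 5 transversions, so the answer is 5.

5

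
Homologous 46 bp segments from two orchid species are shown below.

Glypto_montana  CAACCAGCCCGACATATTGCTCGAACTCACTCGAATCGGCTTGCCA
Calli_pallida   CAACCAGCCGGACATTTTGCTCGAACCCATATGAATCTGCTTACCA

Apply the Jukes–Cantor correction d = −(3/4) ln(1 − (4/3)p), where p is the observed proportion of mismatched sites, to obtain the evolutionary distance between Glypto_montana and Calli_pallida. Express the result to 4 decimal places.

0.1979

Mismatches occur at site 10 (C→G), site 16 (A→T), site 27 (T→C), site 30 (C→T), site 31 (T→A), site 32 (C→T), site 38 (G→T), site 43 (G→A).
p = 8/46 = 0.173913.
d = −0.75 · ln(1 − (4/3)·0.173913) = −0.75 · ln(0.768116) = −0.75 · (-0.263815) = 0.1979.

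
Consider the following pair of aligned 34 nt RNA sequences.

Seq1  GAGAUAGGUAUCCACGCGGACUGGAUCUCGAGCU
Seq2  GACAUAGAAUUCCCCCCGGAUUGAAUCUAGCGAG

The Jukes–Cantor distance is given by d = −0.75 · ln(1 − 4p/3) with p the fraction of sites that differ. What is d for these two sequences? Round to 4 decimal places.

0.4770

The sequences differ at positions 3 (G/C), 8 (G/A), 9 (U/A), 10 (A/U), 14 (A/C), 16 (G/C), 21 (C/U), 24 (G/A), 29 (C/A), 31 (A/C), 33 (C/A), 34 (U/G).
p = 12/34 = 0.352941.
d = −0.75 · ln(1 − (4/3)·0.352941) = −0.75 · ln(0.529412) = −0.75 · (-0.635988) = 0.4770.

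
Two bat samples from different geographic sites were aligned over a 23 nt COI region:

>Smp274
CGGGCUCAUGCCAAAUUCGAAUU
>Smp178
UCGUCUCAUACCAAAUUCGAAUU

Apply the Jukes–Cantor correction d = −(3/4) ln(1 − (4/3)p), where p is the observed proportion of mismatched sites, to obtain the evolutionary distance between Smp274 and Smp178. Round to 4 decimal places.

Mismatches occur at site 1 (C/U), site 2 (G/C), site 4 (G/U), site 10 (G/A).
p = 4/23 = 0.173913.
d = −0.75 · ln(1 − (4/3)·0.173913) = −0.75 · ln(0.768116) = −0.75 · (-0.263815) = 0.1979.

0.1979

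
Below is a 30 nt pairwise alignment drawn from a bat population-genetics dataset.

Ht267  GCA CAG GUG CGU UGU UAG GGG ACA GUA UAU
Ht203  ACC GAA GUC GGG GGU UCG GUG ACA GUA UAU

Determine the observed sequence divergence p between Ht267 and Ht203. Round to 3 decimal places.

0.333

Differing sites — 1:G/A; 3:A/C; 4:C/G; 6:G/A; 9:G/C; 10:C/G; 12:U/G; 13:U/G; 17:A/C; 20:G/U.
There are 10 differences over 30 sites, so p = 10/30 = 0.333.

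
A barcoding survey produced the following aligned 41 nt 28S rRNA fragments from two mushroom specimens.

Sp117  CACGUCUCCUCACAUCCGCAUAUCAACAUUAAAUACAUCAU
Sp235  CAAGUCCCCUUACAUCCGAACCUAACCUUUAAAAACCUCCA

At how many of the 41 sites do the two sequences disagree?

13

Differing sites — 3:C/A; 7:U/C; 11:C/U; 19:C/A; 21:U/C; 22:A/C; 24:C/A; 26:A/C; 28:A/U; 34:U/A; 37:A/C; 40:A/C; 41:U/A.
That gives 13 mismatches out of 41 aligned sites, so the Hamming distance is 13.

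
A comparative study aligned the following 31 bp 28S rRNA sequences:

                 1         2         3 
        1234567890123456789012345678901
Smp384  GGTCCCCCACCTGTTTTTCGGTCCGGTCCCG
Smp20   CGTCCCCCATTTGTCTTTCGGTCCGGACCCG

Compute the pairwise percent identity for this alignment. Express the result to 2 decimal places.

83.87%

Mismatches occur at site 1 (G→C), site 10 (C→T), site 11 (C→T), site 15 (T→C), site 27 (T→A).
26 of the 31 sites match, so the percent identity is 26/31 × 100 = 83.87%.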